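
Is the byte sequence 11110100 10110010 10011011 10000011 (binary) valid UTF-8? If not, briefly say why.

invalid (encodes a value above U+10FFFF)

Leading byte 0xF4 = 11110100 → 4-byte form.
Payload = 0x1326C3, which exceeds U+10FFFF, the maximum Unicode code point. (Leading bytes F5–FF, or F4 followed by ≥ 0x90, are invalid.)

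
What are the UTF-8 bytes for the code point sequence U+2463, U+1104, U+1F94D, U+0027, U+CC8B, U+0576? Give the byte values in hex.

E2 91 A3 E1 84 84 F0 9F A5 8D 27 EC B2 8B D5 B6

U+2463: 3-byte form → E2 91 A3.
U+1104: 3-byte form → E1 84 84.
U+1F94D: 4-byte form → F0 9F A5 8D.
U+0027: 1-byte form → 27.
U+CC8B: 3-byte form → EC B2 8B.
U+0576: 2-byte form → D5 B6.
Concatenated (16 bytes): E2 91 A3 E1 84 84 F0 9F A5 8D 27 EC B2 8B D5 B6.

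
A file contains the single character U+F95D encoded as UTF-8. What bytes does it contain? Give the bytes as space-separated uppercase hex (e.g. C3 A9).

EF A5 9D

U+F95D = 0xF95D = 63837 decimal. In range U+0800–U+FFFF → 3-byte form: 1110xxxx 10xxxxxx 10xxxxxx.
Binary (16 bits): 1111100101011101.
Split 4+6+6: 1111 | 100101 | 011101.
Byte 1: 11101111 = 0xEF.
Byte 2: 10100101 = 0xA5.
Byte 3: 10011101 = 0x9D.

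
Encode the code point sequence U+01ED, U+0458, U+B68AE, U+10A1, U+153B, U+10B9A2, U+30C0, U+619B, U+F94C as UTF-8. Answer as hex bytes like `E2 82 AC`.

C7 AD D1 98 F2 B6 A2 AE E1 82 A1 E1 94 BB F4 8B A6 A2 E3 83 80 E6 86 9B EF A5 8C

U+01ED: 2-byte form → C7 AD.
U+0458: 2-byte form → D1 98.
U+B68AE: 4-byte form → F2 B6 A2 AE.
U+10A1: 3-byte form → E1 82 A1.
U+153B: 3-byte form → E1 94 BB.
U+10B9A2: 4-byte form → F4 8B A6 A2.
U+30C0: 3-byte form → E3 83 80.
U+619B: 3-byte form → E6 86 9B.
U+F94C: 3-byte form → EF A5 8C.
Concatenated (27 bytes): C7 AD D1 98 F2 B6 A2 AE E1 82 A1 E1 94 BB F4 8B A6 A2 E3 83 80 E6 86 9B EF A5 8C.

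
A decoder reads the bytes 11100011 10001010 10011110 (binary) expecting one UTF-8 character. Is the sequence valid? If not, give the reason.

valid

Leading byte 0xE3 = 11100011 → 3-byte form.
Continuation bytes 0x8A=10001010, 0x9E=10011110 all match 10xxxxxx.
Decoded value 0x329E is ≥ 0x800 (shortest form) and not a surrogate.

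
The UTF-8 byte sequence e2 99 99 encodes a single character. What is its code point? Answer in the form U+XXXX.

U+2659

Leading byte 0xE2 = 11100010 matches 1110xxxx → 3-byte sequence.
Byte 1: 0xE2 = 11100010, payload 0010 (4 bits).
Byte 2: 0x99 = 10011001 (10xxxxxx ✓), payload 011001.
Byte 3: 0x99 = 10011001 (10xxxxxx ✓), payload 011001.
Concatenate: 0010011001011001 = 0x2659 (16 bits → U+2659).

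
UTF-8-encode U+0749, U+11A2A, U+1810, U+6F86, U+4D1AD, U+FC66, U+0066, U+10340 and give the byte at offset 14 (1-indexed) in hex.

0x8D

1-indexed offset 14 is 0-indexed offset 13.
U+0749 → 2-byte form DD 89 at offsets 0–1.
U+11A2A → 4-byte form F0 91 A8 AA at offsets 2–5.
U+1810 → 3-byte form E1 A0 90 at offsets 6–8.
U+6F86 → 3-byte form E6 BE 86 at offsets 9–11.
U+4D1AD → 4-byte form F1 8D 86 AD at offsets 12–15.
Offset 13 falls in char 5's range; it's byte 2 of F1 8D 86 AD = 0x8D.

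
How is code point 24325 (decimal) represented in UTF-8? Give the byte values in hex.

E5 BC 85

U+5F05 = 0x5F05 = 24325 decimal. In range U+0800–U+FFFF → 3-byte form: 1110xxxx 10xxxxxx 10xxxxxx.
Binary (16 bits): 0101111100000101.
Split 4+6+6: 0101 | 111100 | 000101.
Byte 1: 11100101 = 0xE5.
Byte 2: 10111100 = 0xBC.
Byte 3: 10000101 = 0x85.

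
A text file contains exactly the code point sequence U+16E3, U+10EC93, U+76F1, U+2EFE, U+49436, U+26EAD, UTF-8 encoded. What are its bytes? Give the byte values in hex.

U+16E3: 3-byte form → E1 9B A3.
U+10EC93: 4-byte form → F4 8E B2 93.
U+76F1: 3-byte form → E7 9B B1.
U+2EFE: 3-byte form → E2 BB BE.
U+49436: 4-byte form → F1 89 90 B6.
U+26EAD: 4-byte form → F0 A6 BA AD.
Concatenated (21 bytes): E1 9B A3 F4 8E B2 93 E7 9B B1 E2 BB BE F1 89 90 B6 F0 A6 BA AD.

E1 9B A3 F4 8E B2 93 E7 9B B1 E2 BB BE F1 89 90 B6 F0 A6 BA AD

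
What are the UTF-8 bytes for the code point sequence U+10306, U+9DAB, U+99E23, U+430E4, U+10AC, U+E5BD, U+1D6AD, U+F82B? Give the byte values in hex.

F0 90 8C 86 E9 B6 AB F2 99 B8 A3 F1 83 83 A4 E1 82 AC EE 96 BD F0 9D 9A AD EF A0 AB

U+10306: 4-byte form → F0 90 8C 86.
U+9DAB: 3-byte form → E9 B6 AB.
U+99E23: 4-byte form → F2 99 B8 A3.
U+430E4: 4-byte form → F1 83 83 A4.
U+10AC: 3-byte form → E1 82 AC.
U+E5BD: 3-byte form → EE 96 BD.
U+1D6AD: 4-byte form → F0 9D 9A AD.
U+F82B: 3-byte form → EF A0 AB.
Concatenated (28 bytes): F0 90 8C 86 E9 B6 AB F2 99 B8 A3 F1 83 83 A4 E1 82 AC EE 96 BD F0 9D 9A AD EF A0 AB.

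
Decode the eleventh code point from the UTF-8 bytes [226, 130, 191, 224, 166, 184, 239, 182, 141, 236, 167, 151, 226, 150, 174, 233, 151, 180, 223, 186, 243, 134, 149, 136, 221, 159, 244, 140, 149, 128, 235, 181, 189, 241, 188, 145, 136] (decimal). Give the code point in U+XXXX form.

U+BD7D

Offset 0: leading byte 0xE2 = 11100010 → 3-byte char #1 = E2 82 BF.
Offset 3: leading byte 0xE0 = 11100000 → 3-byte char #2 = E0 A6 B8.
Offset 6: leading byte 0xEF = 11101111 → 3-byte char #3 = EF B6 8D.
Offset 9: leading byte 0xEC = 11101100 → 3-byte char #4 = EC A7 97.
Offset 12: leading byte 0xE2 = 11100010 → 3-byte char #5 = E2 96 AE.
Offset 15: leading byte 0xE9 = 11101001 → 3-byte char #6 = E9 97 B4.
Offset 18: leading byte 0xDF = 11011111 → 2-byte char #7 = DF BA.
Offset 20: leading byte 0xF3 = 11110011 → 4-byte char #8 = F3 86 95 88.
Offset 24: leading byte 0xDD = 11011101 → 2-byte char #9 = DD 9F.
Offset 26: leading byte 0xF4 = 11110100 → 4-byte char #10 = F4 8C 95 80.
Offset 30: leading byte 0xEB = 11101011 → 3-byte char #11 = EB B5 BD.
Leading byte 0xEB = 11101011 matches 1110xxxx → 3-byte sequence.
Byte 1: 0xEB = 11101011, payload 1011 (4 bits).
Byte 2: 0xB5 = 10110101 (10xxxxxx ✓), payload 110101.
Byte 3: 0xBD = 10111101 (10xxxxxx ✓), payload 111101.
Concatenate: 1011110101111101 = 0xBD7D (16 bits → U+BD7D).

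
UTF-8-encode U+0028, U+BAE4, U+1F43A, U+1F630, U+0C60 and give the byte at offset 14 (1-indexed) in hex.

0xB1

1-indexed offset 14 is 0-indexed offset 13.
U+0028 → 1-byte form 28 at offsets 0–0.
U+BAE4 → 3-byte form EB AB A4 at offsets 1–3.
U+1F43A → 4-byte form F0 9F 90 BA at offsets 4–7.
U+1F630 → 4-byte form F0 9F 98 B0 at offsets 8–11.
U+0C60 → 3-byte form E0 B1 A0 at offsets 12–14.
Offset 13 falls in char 5's range; it's byte 2 of E0 B1 A0 = 0xB1.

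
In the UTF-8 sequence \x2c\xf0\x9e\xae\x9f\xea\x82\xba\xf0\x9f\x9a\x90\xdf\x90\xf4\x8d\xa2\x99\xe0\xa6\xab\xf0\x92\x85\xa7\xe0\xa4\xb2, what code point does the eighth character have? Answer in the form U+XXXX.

Offset 0: leading byte 0x2C = 00101100 → 1-byte char #1 = 2C.
Offset 1: leading byte 0xF0 = 11110000 → 4-byte char #2 = F0 9E AE 9F.
Offset 5: leading byte 0xEA = 11101010 → 3-byte char #3 = EA 82 BA.
Offset 8: leading byte 0xF0 = 11110000 → 4-byte char #4 = F0 9F 9A 90.
Offset 12: leading byte 0xDF = 11011111 → 2-byte char #5 = DF 90.
Offset 14: leading byte 0xF4 = 11110100 → 4-byte char #6 = F4 8D A2 99.
Offset 18: leading byte 0xE0 = 11100000 → 3-byte char #7 = E0 A6 AB.
Offset 21: leading byte 0xF0 = 11110000 → 4-byte char #8 = F0 92 85 A7.
Leading byte 0xF0 = 11110000 matches 11110xxx → 4-byte sequence.
Byte 1: 0xF0 = 11110000, payload 000 (3 bits).
Byte 2: 0x92 = 10010010 (10xxxxxx ✓), payload 010010.
Byte 3: 0x85 = 10000101 (10xxxxxx ✓), payload 000101.
Byte 4: 0xA7 = 10100111 (10xxxxxx ✓), payload 100111.
Concatenate: 000010010000101100111 = 0x12167 (21 bits → U+12167).

U+12167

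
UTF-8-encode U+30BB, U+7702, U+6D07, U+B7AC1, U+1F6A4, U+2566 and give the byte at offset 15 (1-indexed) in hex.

1-indexed offset 15 is 0-indexed offset 14.
U+30BB → 3-byte form E3 82 BB at offsets 0–2.
U+7702 → 3-byte form E7 9C 82 at offsets 3–5.
U+6D07 → 3-byte form E6 B4 87 at offsets 6–8.
U+B7AC1 → 4-byte form F2 B7 AB 81 at offsets 9–12.
U+1F6A4 → 4-byte form F0 9F 9A A4 at offsets 13–16.
Offset 14 falls in char 5's range; it's byte 2 of F0 9F 9A A4 = 0x9F.

0x9F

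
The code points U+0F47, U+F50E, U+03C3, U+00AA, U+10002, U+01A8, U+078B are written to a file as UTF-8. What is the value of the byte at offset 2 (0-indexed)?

U+0F47 → 3-byte form E0 BD 87 at offsets 0–2.
Offset 2 falls in char 1's range; it's byte 3 of E0 BD 87 = 0x87.

0x87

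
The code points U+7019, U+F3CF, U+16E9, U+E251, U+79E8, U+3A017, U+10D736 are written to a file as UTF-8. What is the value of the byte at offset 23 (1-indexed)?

1-indexed offset 23 is 0-indexed offset 22.
U+7019 → 3-byte form E7 80 99 at offsets 0–2.
U+F3CF → 3-byte form EF 8F 8F at offsets 3–5.
U+16E9 → 3-byte form E1 9B A9 at offsets 6–8.
U+E251 → 3-byte form EE 89 91 at offsets 9–11.
U+79E8 → 3-byte form E7 A7 A8 at offsets 12–14.
U+3A017 → 4-byte form F0 BA 80 97 at offsets 15–18.
U+10D736 → 4-byte form F4 8D 9C B6 at offsets 19–22.
Offset 22 falls in char 7's range; it's byte 4 of F4 8D 9C B6 = 0xB6.

0xB6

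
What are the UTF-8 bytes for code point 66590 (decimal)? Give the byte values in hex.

U+1041E = 0x1041E = 66590 decimal. In range U+10000–U+10FFFF → 4-byte form: 11110xxx 10xxxxxx 10xxxxxx 10xxxxxx.
Binary (21 bits): 000010000010000011110.
Split 3+6+6+6: 000 | 010000 | 010000 | 011110.
Byte 1: 11110000 = 0xF0.
Byte 2: 10010000 = 0x90.
Byte 3: 10010000 = 0x90.
Byte 4: 10011110 = 0x9E.

F0 90 90 9E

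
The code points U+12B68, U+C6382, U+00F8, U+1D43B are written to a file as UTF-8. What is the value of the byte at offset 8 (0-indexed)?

0xC3

U+12B68 → 4-byte form F0 92 AD A8 at offsets 0–3.
U+C6382 → 4-byte form F3 86 8E 82 at offsets 4–7.
U+00F8 → 2-byte form C3 B8 at offsets 8–9.
Offset 8 falls in char 3's range; it's byte 1 of C3 B8 = 0xC3.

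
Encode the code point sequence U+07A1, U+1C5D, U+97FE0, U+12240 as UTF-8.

DE A1 E1 B1 9D F2 97 BF A0 F0 92 89 80

U+07A1: 2-byte form → DE A1.
U+1C5D: 3-byte form → E1 B1 9D.
U+97FE0: 4-byte form → F2 97 BF A0.
U+12240: 4-byte form → F0 92 89 80.
Concatenated (13 bytes): DE A1 E1 B1 9D F2 97 BF A0 F0 92 89 80.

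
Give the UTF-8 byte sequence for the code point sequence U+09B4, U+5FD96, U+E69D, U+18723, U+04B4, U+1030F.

U+09B4: 3-byte form → E0 A6 B4.
U+5FD96: 4-byte form → F1 9F B6 96.
U+E69D: 3-byte form → EE 9A 9D.
U+18723: 4-byte form → F0 98 9C A3.
U+04B4: 2-byte form → D2 B4.
U+1030F: 4-byte form → F0 90 8C 8F.
Concatenated (20 bytes): E0 A6 B4 F1 9F B6 96 EE 9A 9D F0 98 9C A3 D2 B4 F0 90 8C 8F.

E0 A6 B4 F1 9F B6 96 EE 9A 9D F0 98 9C A3 D2 B4 F0 90 8C 8F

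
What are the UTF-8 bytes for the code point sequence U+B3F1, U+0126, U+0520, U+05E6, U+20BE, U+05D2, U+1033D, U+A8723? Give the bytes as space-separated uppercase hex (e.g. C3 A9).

U+B3F1: 3-byte form → EB 8F B1.
U+0126: 2-byte form → C4 A6.
U+0520: 2-byte form → D4 A0.
U+05E6: 2-byte form → D7 A6.
U+20BE: 3-byte form → E2 82 BE.
U+05D2: 2-byte form → D7 92.
U+1033D: 4-byte form → F0 90 8C BD.
U+A8723: 4-byte form → F2 A8 9C A3.
Concatenated (22 bytes): EB 8F B1 C4 A6 D4 A0 D7 A6 E2 82 BE D7 92 F0 90 8C BD F2 A8 9C A3.

EB 8F B1 C4 A6 D4 A0 D7 A6 E2 82 BE D7 92 F0 90 8C BD F2 A8 9C A3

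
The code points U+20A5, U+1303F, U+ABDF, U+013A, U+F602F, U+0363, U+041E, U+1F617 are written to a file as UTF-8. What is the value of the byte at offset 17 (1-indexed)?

0xCD

1-indexed offset 17 is 0-indexed offset 16.
U+20A5 → 3-byte form E2 82 A5 at offsets 0–2.
U+1303F → 4-byte form F0 93 80 BF at offsets 3–6.
U+ABDF → 3-byte form EA AF 9F at offsets 7–9.
U+013A → 2-byte form C4 BA at offsets 10–11.
U+F602F → 4-byte form F3 B6 80 AF at offsets 12–15.
U+0363 → 2-byte form CD A3 at offsets 16–17.
Offset 16 falls in char 6's range; it's byte 1 of CD A3 = 0xCD.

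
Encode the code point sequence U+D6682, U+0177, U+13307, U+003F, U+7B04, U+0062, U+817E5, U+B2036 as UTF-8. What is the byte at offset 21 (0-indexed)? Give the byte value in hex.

0x80

U+D6682 → 4-byte form F3 96 9A 82 at offsets 0–3.
U+0177 → 2-byte form C5 B7 at offsets 4–5.
U+13307 → 4-byte form F0 93 8C 87 at offsets 6–9.
U+003F → 1-byte form 3F at offsets 10–10.
U+7B04 → 3-byte form E7 AC 84 at offsets 11–13.
U+0062 → 1-byte form 62 at offsets 14–14.
U+817E5 → 4-byte form F2 81 9F A5 at offsets 15–18.
U+B2036 → 4-byte form F2 B2 80 B6 at offsets 19–22.
Offset 21 falls in char 8's range; it's byte 3 of F2 B2 80 B6 = 0x80.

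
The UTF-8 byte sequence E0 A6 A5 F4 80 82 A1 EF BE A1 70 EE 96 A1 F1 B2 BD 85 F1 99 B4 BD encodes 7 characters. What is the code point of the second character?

U+1000A1

Offset 0: leading byte 0xE0 = 11100000 → 3-byte char #1 = E0 A6 A5.
Offset 3: leading byte 0xF4 = 11110100 → 4-byte char #2 = F4 80 82 A1.
Leading byte 0xF4 = 11110100 matches 11110xxx → 4-byte sequence.
Byte 1: 0xF4 = 11110100, payload 100 (3 bits).
Byte 2: 0x80 = 10000000 (10xxxxxx ✓), payload 000000.
Byte 3: 0x82 = 10000010 (10xxxxxx ✓), payload 000010.
Byte 4: 0xA1 = 10100001 (10xxxxxx ✓), payload 100001.
Concatenate: 100000000000010100001 = 0x1000A1 (21 bits → U+1000A1).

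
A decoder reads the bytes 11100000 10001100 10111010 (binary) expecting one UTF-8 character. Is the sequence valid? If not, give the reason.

invalid (overlong encoding)

Leading byte 0xE0 = 11100000 → 3-byte form.
Continuation bytes all match 10xxxxxx. Payload decodes to 0x33A.
But 0x33A < 0x800, the minimum for a 3-byte sequence — this is an overlong encoding.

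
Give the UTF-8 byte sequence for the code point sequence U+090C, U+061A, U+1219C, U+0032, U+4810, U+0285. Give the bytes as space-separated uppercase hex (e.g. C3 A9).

U+090C: 3-byte form → E0 A4 8C.
U+061A: 2-byte form → D8 9A.
U+1219C: 4-byte form → F0 92 86 9C.
U+0032: 1-byte form → 32.
U+4810: 3-byte form → E4 A0 90.
U+0285: 2-byte form → CA 85.
Concatenated (15 bytes): E0 A4 8C D8 9A F0 92 86 9C 32 E4 A0 90 CA 85.

E0 A4 8C D8 9A F0 92 86 9C 32 E4 A0 90 CA 85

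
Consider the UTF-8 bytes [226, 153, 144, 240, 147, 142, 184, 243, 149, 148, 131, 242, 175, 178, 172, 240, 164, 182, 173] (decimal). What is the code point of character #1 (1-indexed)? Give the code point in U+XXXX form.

U+2650

Offset 0: leading byte 0xE2 = 11100010 → 3-byte char #1 = E2 99 90.
Leading byte 0xE2 = 11100010 matches 1110xxxx → 3-byte sequence.
Byte 1: 0xE2 = 11100010, payload 0010 (4 bits).
Byte 2: 0x99 = 10011001 (10xxxxxx ✓), payload 011001.
Byte 3: 0x90 = 10010000 (10xxxxxx ✓), payload 010000.
Concatenate: 0010011001010000 = 0x2650 (16 bits → U+2650).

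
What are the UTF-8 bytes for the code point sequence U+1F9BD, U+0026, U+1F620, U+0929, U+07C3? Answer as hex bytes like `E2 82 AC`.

U+1F9BD: 4-byte form → F0 9F A6 BD.
U+0026: 1-byte form → 26.
U+1F620: 4-byte form → F0 9F 98 A0.
U+0929: 3-byte form → E0 A4 A9.
U+07C3: 2-byte form → DF 83.
Concatenated (14 bytes): F0 9F A6 BD 26 F0 9F 98 A0 E0 A4 A9 DF 83.

F0 9F A6 BD 26 F0 9F 98 A0 E0 A4 A9 DF 83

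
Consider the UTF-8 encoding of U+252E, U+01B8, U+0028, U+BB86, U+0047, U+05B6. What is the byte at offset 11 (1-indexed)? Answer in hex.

0xD6

1-indexed offset 11 is 0-indexed offset 10.
U+252E → 3-byte form E2 94 AE at offsets 0–2.
U+01B8 → 2-byte form C6 B8 at offsets 3–4.
U+0028 → 1-byte form 28 at offsets 5–5.
U+BB86 → 3-byte form EB AE 86 at offsets 6–8.
U+0047 → 1-byte form 47 at offsets 9–9.
U+05B6 → 2-byte form D6 B6 at offsets 10–11.
Offset 10 falls in char 6's range; it's byte 1 of D6 B6 = 0xD6.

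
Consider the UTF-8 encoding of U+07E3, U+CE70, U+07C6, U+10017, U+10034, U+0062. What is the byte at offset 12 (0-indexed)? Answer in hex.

0x90

U+07E3 → 2-byte form DF A3 at offsets 0–1.
U+CE70 → 3-byte form EC B9 B0 at offsets 2–4.
U+07C6 → 2-byte form DF 86 at offsets 5–6.
U+10017 → 4-byte form F0 90 80 97 at offsets 7–10.
U+10034 → 4-byte form F0 90 80 B4 at offsets 11–14.
Offset 12 falls in char 5's range; it's byte 2 of F0 90 80 B4 = 0x90.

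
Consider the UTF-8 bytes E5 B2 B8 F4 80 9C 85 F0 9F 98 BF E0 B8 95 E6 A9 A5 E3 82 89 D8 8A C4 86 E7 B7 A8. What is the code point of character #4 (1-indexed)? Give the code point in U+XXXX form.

Offset 0: leading byte 0xE5 = 11100101 → 3-byte char #1 = E5 B2 B8.
Offset 3: leading byte 0xF4 = 11110100 → 4-byte char #2 = F4 80 9C 85.
Offset 7: leading byte 0xF0 = 11110000 → 4-byte char #3 = F0 9F 98 BF.
Offset 11: leading byte 0xE0 = 11100000 → 3-byte char #4 = E0 B8 95.
Leading byte 0xE0 = 11100000 matches 1110xxxx → 3-byte sequence.
Byte 1: 0xE0 = 11100000, payload 0000 (4 bits).
Byte 2: 0xB8 = 10111000 (10xxxxxx ✓), payload 111000.
Byte 3: 0x95 = 10010101 (10xxxxxx ✓), payload 010101.
Concatenate: 0000111000010101 = 0xE15 (16 bits → U+0E15).

U+0E15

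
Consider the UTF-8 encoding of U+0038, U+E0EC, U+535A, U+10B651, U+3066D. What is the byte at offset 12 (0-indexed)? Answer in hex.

0xB0

U+0038 → 1-byte form 38 at offsets 0–0.
U+E0EC → 3-byte form EE 83 AC at offsets 1–3.
U+535A → 3-byte form E5 8D 9A at offsets 4–6.
U+10B651 → 4-byte form F4 8B 99 91 at offsets 7–10.
U+3066D → 4-byte form F0 B0 99 AD at offsets 11–14.
Offset 12 falls in char 5's range; it's byte 2 of F0 B0 99 AD = 0xB0.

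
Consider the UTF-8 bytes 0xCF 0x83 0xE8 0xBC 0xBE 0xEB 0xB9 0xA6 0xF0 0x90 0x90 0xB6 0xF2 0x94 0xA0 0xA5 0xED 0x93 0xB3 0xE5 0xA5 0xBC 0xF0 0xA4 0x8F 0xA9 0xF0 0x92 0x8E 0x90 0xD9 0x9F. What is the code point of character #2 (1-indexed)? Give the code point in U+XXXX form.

Offset 0: leading byte 0xCF = 11001111 → 2-byte char #1 = CF 83.
Offset 2: leading byte 0xE8 = 11101000 → 3-byte char #2 = E8 BC BE.
Leading byte 0xE8 = 11101000 matches 1110xxxx → 3-byte sequence.
Byte 1: 0xE8 = 11101000, payload 1000 (4 bits).
Byte 2: 0xBC = 10111100 (10xxxxxx ✓), payload 111100.
Byte 3: 0xBE = 10111110 (10xxxxxx ✓), payload 111110.
Concatenate: 1000111100111110 = 0x8F3E (16 bits → U+8F3E).

U+8F3E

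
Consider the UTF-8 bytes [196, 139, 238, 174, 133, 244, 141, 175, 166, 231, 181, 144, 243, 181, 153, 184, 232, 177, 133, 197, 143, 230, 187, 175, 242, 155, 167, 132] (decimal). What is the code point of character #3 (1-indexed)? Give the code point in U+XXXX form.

Offset 0: leading byte 0xC4 = 11000100 → 2-byte char #1 = C4 8B.
Offset 2: leading byte 0xEE = 11101110 → 3-byte char #2 = EE AE 85.
Offset 5: leading byte 0xF4 = 11110100 → 4-byte char #3 = F4 8D AF A6.
Leading byte 0xF4 = 11110100 matches 11110xxx → 4-byte sequence.
Byte 1: 0xF4 = 11110100, payload 100 (3 bits).
Byte 2: 0x8D = 10001101 (10xxxxxx ✓), payload 001101.
Byte 3: 0xAF = 10101111 (10xxxxxx ✓), payload 101111.
Byte 4: 0xA6 = 10100110 (10xxxxxx ✓), payload 100110.
Concatenate: 100001101101111100110 = 0x10DBE6 (21 bits → U+10DBE6).

U+10DBE6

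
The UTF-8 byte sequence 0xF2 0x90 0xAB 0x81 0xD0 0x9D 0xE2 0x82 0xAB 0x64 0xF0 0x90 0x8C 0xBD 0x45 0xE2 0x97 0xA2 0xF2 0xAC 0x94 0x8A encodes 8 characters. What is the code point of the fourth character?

U+0064

Offset 0: leading byte 0xF2 = 11110010 → 4-byte char #1 = F2 90 AB 81.
Offset 4: leading byte 0xD0 = 11010000 → 2-byte char #2 = D0 9D.
Offset 6: leading byte 0xE2 = 11100010 → 3-byte char #3 = E2 82 AB.
Offset 9: leading byte 0x64 = 01100100 → 1-byte char #4 = 64.
Leading byte 0x64 = 01100100 matches 0xxxxxxx → 1-byte sequence.
Byte 1: 0x64 = 01100100, payload 1100100 (7 bits).
Concatenate: 1100100 = 0x64 (7 bits → U+0064).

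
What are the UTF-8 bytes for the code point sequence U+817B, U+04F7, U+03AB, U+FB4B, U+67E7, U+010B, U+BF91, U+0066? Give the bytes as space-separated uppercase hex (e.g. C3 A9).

E8 85 BB D3 B7 CE AB EF AD 8B E6 9F A7 C4 8B EB BE 91 66

U+817B: 3-byte form → E8 85 BB.
U+04F7: 2-byte form → D3 B7.
U+03AB: 2-byte form → CE AB.
U+FB4B: 3-byte form → EF AD 8B.
U+67E7: 3-byte form → E6 9F A7.
U+010B: 2-byte form → C4 8B.
U+BF91: 3-byte form → EB BE 91.
U+0066: 1-byte form → 66.
Concatenated (19 bytes): E8 85 BB D3 B7 CE AB EF AD 8B E6 9F A7 C4 8B EB BE 91 66.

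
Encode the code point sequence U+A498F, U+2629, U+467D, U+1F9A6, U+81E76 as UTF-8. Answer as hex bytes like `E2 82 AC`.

F2 A4 A6 8F E2 98 A9 E4 99 BD F0 9F A6 A6 F2 81 B9 B6

U+A498F: 4-byte form → F2 A4 A6 8F.
U+2629: 3-byte form → E2 98 A9.
U+467D: 3-byte form → E4 99 BD.
U+1F9A6: 4-byte form → F0 9F A6 A6.
U+81E76: 4-byte form → F2 81 B9 B6.
Concatenated (18 bytes): F2 A4 A6 8F E2 98 A9 E4 99 BD F0 9F A6 A6 F2 81 B9 B6.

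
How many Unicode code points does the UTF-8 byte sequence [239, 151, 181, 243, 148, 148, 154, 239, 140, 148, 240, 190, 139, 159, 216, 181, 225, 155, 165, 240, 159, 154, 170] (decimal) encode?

7

Byte at offset 0: 0xEF = 11101111 → 3-byte char (#1). Advance 3.
Byte at offset 3: 0xF3 = 11110011 → 4-byte char (#2). Advance 4.
Byte at offset 7: 0xEF = 11101111 → 3-byte char (#3). Advance 3.
Byte at offset 10: 0xF0 = 11110000 → 4-byte char (#4). Advance 4.
Byte at offset 14: 0xD8 = 11011000 → 2-byte char (#5). Advance 2.
Byte at offset 16: 0xE1 = 11100001 → 3-byte char (#6). Advance 3.
Byte at offset 19: 0xF0 = 11110000 → 4-byte char (#7). Advance 4.
Reached end at offset 23 after 7 code points.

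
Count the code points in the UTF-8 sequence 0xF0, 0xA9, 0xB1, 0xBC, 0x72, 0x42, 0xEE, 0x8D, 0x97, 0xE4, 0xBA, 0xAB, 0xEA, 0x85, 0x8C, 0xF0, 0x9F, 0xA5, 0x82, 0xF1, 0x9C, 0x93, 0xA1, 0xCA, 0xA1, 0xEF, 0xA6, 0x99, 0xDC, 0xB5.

11

Byte at offset 0: 0xF0 = 11110000 → 4-byte char (#1). Advance 4.
Byte at offset 4: 0x72 = 01110010 → 1-byte char (#2). Advance 1.
Byte at offset 5: 0x42 = 01000010 → 1-byte char (#3). Advance 1.
Byte at offset 6: 0xEE = 11101110 → 3-byte char (#4). Advance 3.
Byte at offset 9: 0xE4 = 11100100 → 3-byte char (#5). Advance 3.
Byte at offset 12: 0xEA = 11101010 → 3-byte char (#6). Advance 3.
Byte at offset 15: 0xF0 = 11110000 → 4-byte char (#7). Advance 4.
Byte at offset 19: 0xF1 = 11110001 → 4-byte char (#8). Advance 4.
Byte at offset 23: 0xCA = 11001010 → 2-byte char (#9). Advance 2.
Byte at offset 25: 0xEF = 11101111 → 3-byte char (#10). Advance 3.
Byte at offset 28: 0xDC = 11011100 → 2-byte char (#11). Advance 2.
Reached end at offset 30 after 11 code points.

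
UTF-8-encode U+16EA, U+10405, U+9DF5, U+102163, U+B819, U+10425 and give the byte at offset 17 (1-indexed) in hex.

0x99

1-indexed offset 17 is 0-indexed offset 16.
U+16EA → 3-byte form E1 9B AA at offsets 0–2.
U+10405 → 4-byte form F0 90 90 85 at offsets 3–6.
U+9DF5 → 3-byte form E9 B7 B5 at offsets 7–9.
U+102163 → 4-byte form F4 82 85 A3 at offsets 10–13.
U+B819 → 3-byte form EB A0 99 at offsets 14–16.
Offset 16 falls in char 5's range; it's byte 3 of EB A0 99 = 0x99.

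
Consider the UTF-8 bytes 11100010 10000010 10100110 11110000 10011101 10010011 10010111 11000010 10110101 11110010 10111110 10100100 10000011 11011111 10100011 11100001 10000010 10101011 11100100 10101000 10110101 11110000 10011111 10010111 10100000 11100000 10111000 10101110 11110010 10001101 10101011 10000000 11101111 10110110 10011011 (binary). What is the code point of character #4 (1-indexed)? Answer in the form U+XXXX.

U+BE903

Offset 0: leading byte 0xE2 = 11100010 → 3-byte char #1 = E2 82 A6.
Offset 3: leading byte 0xF0 = 11110000 → 4-byte char #2 = F0 9D 93 97.
Offset 7: leading byte 0xC2 = 11000010 → 2-byte char #3 = C2 B5.
Offset 9: leading byte 0xF2 = 11110010 → 4-byte char #4 = F2 BE A4 83.
Leading byte 0xF2 = 11110010 matches 11110xxx → 4-byte sequence.
Byte 1: 0xF2 = 11110010, payload 010 (3 bits).
Byte 2: 0xBE = 10111110 (10xxxxxx ✓), payload 111110.
Byte 3: 0xA4 = 10100100 (10xxxxxx ✓), payload 100100.
Byte 4: 0x83 = 10000011 (10xxxxxx ✓), payload 000011.
Concatenate: 010111110100100000011 = 0xBE903 (21 bits → U+BE903).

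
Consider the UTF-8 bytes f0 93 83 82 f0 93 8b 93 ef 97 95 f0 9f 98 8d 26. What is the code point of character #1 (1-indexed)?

U+130C2

Offset 0: leading byte 0xF0 = 11110000 → 4-byte char #1 = F0 93 83 82.
Leading byte 0xF0 = 11110000 matches 11110xxx → 4-byte sequence.
Byte 1: 0xF0 = 11110000, payload 000 (3 bits).
Byte 2: 0x93 = 10010011 (10xxxxxx ✓), payload 010011.
Byte 3: 0x83 = 10000011 (10xxxxxx ✓), payload 000011.
Byte 4: 0x82 = 10000010 (10xxxxxx ✓), payload 000010.
Concatenate: 000010011000011000010 = 0x130C2 (21 bits → U+130C2).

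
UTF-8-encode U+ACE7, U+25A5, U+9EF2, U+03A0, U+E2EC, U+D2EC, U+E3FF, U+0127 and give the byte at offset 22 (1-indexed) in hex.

0xA7

1-indexed offset 22 is 0-indexed offset 21.
U+ACE7 → 3-byte form EA B3 A7 at offsets 0–2.
U+25A5 → 3-byte form E2 96 A5 at offsets 3–5.
U+9EF2 → 3-byte form E9 BB B2 at offsets 6–8.
U+03A0 → 2-byte form CE A0 at offsets 9–10.
U+E2EC → 3-byte form EE 8B AC at offsets 11–13.
U+D2EC → 3-byte form ED 8B AC at offsets 14–16.
U+E3FF → 3-byte form EE 8F BF at offsets 17–19.
U+0127 → 2-byte form C4 A7 at offsets 20–21.
Offset 21 falls in char 8's range; it's byte 2 of C4 A7 = 0xA7.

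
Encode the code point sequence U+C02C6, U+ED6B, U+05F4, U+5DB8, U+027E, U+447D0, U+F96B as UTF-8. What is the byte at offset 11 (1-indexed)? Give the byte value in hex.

0xB6

1-indexed offset 11 is 0-indexed offset 10.
U+C02C6 → 4-byte form F3 80 8B 86 at offsets 0–3.
U+ED6B → 3-byte form EE B5 AB at offsets 4–6.
U+05F4 → 2-byte form D7 B4 at offsets 7–8.
U+5DB8 → 3-byte form E5 B6 B8 at offsets 9–11.
Offset 10 falls in char 4's range; it's byte 2 of E5 B6 B8 = 0xB6.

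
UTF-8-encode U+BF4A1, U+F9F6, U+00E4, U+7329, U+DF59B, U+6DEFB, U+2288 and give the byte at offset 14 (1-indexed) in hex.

0x9F

1-indexed offset 14 is 0-indexed offset 13.
U+BF4A1 → 4-byte form F2 BF 92 A1 at offsets 0–3.
U+F9F6 → 3-byte form EF A7 B6 at offsets 4–6.
U+00E4 → 2-byte form C3 A4 at offsets 7–8.
U+7329 → 3-byte form E7 8C A9 at offsets 9–11.
U+DF59B → 4-byte form F3 9F 96 9B at offsets 12–15.
Offset 13 falls in char 5's range; it's byte 2 of F3 9F 96 9B = 0x9F.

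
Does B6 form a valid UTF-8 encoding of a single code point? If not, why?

Byte 0xB6 = 10110110 has the form 10xxxxxx — a continuation byte — but there is no preceding leading byte.

invalid (continuation byte with no leading byte)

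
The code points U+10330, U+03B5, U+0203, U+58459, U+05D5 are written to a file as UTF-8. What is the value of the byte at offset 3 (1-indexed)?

0x8C

1-indexed offset 3 is 0-indexed offset 2.
U+10330 → 4-byte form F0 90 8C B0 at offsets 0–3.
Offset 2 falls in char 1's range; it's byte 3 of F0 90 8C B0 = 0x8C.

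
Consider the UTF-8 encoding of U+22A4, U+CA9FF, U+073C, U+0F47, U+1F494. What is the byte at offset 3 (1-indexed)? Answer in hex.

1-indexed offset 3 is 0-indexed offset 2.
U+22A4 → 3-byte form E2 8A A4 at offsets 0–2.
Offset 2 falls in char 1's range; it's byte 3 of E2 8A A4 = 0xA4.

0xA4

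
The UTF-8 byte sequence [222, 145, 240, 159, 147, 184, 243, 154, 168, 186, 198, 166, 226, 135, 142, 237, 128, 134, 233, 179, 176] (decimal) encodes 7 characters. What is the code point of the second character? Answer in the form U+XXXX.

Offset 0: leading byte 0xDE = 11011110 → 2-byte char #1 = DE 91.
Offset 2: leading byte 0xF0 = 11110000 → 4-byte char #2 = F0 9F 93 B8.
Leading byte 0xF0 = 11110000 matches 11110xxx → 4-byte sequence.
Byte 1: 0xF0 = 11110000, payload 000 (3 bits).
Byte 2: 0x9F = 10011111 (10xxxxxx ✓), payload 011111.
Byte 3: 0x93 = 10010011 (10xxxxxx ✓), payload 010011.
Byte 4: 0xB8 = 10111000 (10xxxxxx ✓), payload 111000.
Concatenate: 000011111010011111000 = 0x1F4F8 (21 bits → U+1F4F8).

U+1F4F8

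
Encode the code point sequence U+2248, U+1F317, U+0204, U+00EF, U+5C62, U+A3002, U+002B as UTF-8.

U+2248: 3-byte form → E2 89 88.
U+1F317: 4-byte form → F0 9F 8C 97.
U+0204: 2-byte form → C8 84.
U+00EF: 2-byte form → C3 AF.
U+5C62: 3-byte form → E5 B1 A2.
U+A3002: 4-byte form → F2 A3 80 82.
U+002B: 1-byte form → 2B.
Concatenated (19 bytes): E2 89 88 F0 9F 8C 97 C8 84 C3 AF E5 B1 A2 F2 A3 80 82 2B.

E2 89 88 F0 9F 8C 97 C8 84 C3 AF E5 B1 A2 F2 A3 80 82 2B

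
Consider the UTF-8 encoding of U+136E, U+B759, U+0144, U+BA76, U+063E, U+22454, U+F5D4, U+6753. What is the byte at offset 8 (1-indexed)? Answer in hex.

0x84

1-indexed offset 8 is 0-indexed offset 7.
U+136E → 3-byte form E1 8D AE at offsets 0–2.
U+B759 → 3-byte form EB 9D 99 at offsets 3–5.
U+0144 → 2-byte form C5 84 at offsets 6–7.
Offset 7 falls in char 3's range; it's byte 2 of C5 84 = 0x84.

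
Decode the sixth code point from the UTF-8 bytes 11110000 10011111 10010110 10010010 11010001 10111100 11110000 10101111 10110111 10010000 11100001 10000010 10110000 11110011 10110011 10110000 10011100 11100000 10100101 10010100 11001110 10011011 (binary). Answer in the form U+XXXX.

Offset 0: leading byte 0xF0 = 11110000 → 4-byte char #1 = F0 9F 96 92.
Offset 4: leading byte 0xD1 = 11010001 → 2-byte char #2 = D1 BC.
Offset 6: leading byte 0xF0 = 11110000 → 4-byte char #3 = F0 AF B7 90.
Offset 10: leading byte 0xE1 = 11100001 → 3-byte char #4 = E1 82 B0.
Offset 13: leading byte 0xF3 = 11110011 → 4-byte char #5 = F3 B3 B0 9C.
Offset 17: leading byte 0xE0 = 11100000 → 3-byte char #6 = E0 A5 94.
Leading byte 0xE0 = 11100000 matches 1110xxxx → 3-byte sequence.
Byte 1: 0xE0 = 11100000, payload 0000 (4 bits).
Byte 2: 0xA5 = 10100101 (10xxxxxx ✓), payload 100101.
Byte 3: 0x94 = 10010100 (10xxxxxx ✓), payload 010100.
Concatenate: 0000100101010100 = 0x954 (16 bits → U+0954).

U+0954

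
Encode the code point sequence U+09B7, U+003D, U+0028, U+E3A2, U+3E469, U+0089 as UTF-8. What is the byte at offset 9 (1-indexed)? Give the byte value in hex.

1-indexed offset 9 is 0-indexed offset 8.
U+09B7 → 3-byte form E0 A6 B7 at offsets 0–2.
U+003D → 1-byte form 3D at offsets 3–3.
U+0028 → 1-byte form 28 at offsets 4–4.
U+E3A2 → 3-byte form EE 8E A2 at offsets 5–7.
U+3E469 → 4-byte form F0 BE 91 A9 at offsets 8–11.
Offset 8 falls in char 5's range; it's byte 1 of F0 BE 91 A9 = 0xF0.

0xF0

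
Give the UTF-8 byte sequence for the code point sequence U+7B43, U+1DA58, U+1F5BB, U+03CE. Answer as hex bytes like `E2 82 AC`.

E7 AD 83 F0 9D A9 98 F0 9F 96 BB CF 8E

U+7B43: 3-byte form → E7 AD 83.
U+1DA58: 4-byte form → F0 9D A9 98.
U+1F5BB: 4-byte form → F0 9F 96 BB.
U+03CE: 2-byte form → CF 8E.
Concatenated (13 bytes): E7 AD 83 F0 9D A9 98 F0 9F 96 BB CF 8E.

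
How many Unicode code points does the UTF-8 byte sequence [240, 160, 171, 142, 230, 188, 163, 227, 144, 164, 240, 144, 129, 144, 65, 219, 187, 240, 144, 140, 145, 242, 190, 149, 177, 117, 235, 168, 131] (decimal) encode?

Byte at offset 0: 0xF0 = 11110000 → 4-byte char (#1). Advance 4.
Byte at offset 4: 0xE6 = 11100110 → 3-byte char (#2). Advance 3.
Byte at offset 7: 0xE3 = 11100011 → 3-byte char (#3). Advance 3.
Byte at offset 10: 0xF0 = 11110000 → 4-byte char (#4). Advance 4.
Byte at offset 14: 0x41 = 01000001 → 1-byte char (#5). Advance 1.
Byte at offset 15: 0xDB = 11011011 → 2-byte char (#6). Advance 2.
Byte at offset 17: 0xF0 = 11110000 → 4-byte char (#7). Advance 4.
Byte at offset 21: 0xF2 = 11110010 → 4-byte char (#8). Advance 4.
Byte at offset 25: 0x75 = 01110101 → 1-byte char (#9). Advance 1.
Byte at offset 26: 0xEB = 11101011 → 3-byte char (#10). Advance 3.
Reached end at offset 29 after 10 code points.

10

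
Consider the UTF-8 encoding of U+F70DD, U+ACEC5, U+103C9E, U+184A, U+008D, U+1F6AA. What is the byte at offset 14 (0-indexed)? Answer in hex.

U+F70DD → 4-byte form F3 B7 83 9D at offsets 0–3.
U+ACEC5 → 4-byte form F2 AC BB 85 at offsets 4–7.
U+103C9E → 4-byte form F4 83 B2 9E at offsets 8–11.
U+184A → 3-byte form E1 A1 8A at offsets 12–14.
Offset 14 falls in char 4's range; it's byte 3 of E1 A1 8A = 0x8A.

0x8A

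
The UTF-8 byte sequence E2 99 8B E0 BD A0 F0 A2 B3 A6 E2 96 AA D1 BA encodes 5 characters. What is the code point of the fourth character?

U+25AA

Offset 0: leading byte 0xE2 = 11100010 → 3-byte char #1 = E2 99 8B.
Offset 3: leading byte 0xE0 = 11100000 → 3-byte char #2 = E0 BD A0.
Offset 6: leading byte 0xF0 = 11110000 → 4-byte char #3 = F0 A2 B3 A6.
Offset 10: leading byte 0xE2 = 11100010 → 3-byte char #4 = E2 96 AA.
Leading byte 0xE2 = 11100010 matches 1110xxxx → 3-byte sequence.
Byte 1: 0xE2 = 11100010, payload 0010 (4 bits).
Byte 2: 0x96 = 10010110 (10xxxxxx ✓), payload 010110.
Byte 3: 0xAA = 10101010 (10xxxxxx ✓), payload 101010.
Concatenate: 0010010110101010 = 0x25AA (16 bits → U+25AA).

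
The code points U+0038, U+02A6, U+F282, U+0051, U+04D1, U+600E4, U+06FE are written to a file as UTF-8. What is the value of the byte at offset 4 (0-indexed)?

U+0038 → 1-byte form 38 at offsets 0–0.
U+02A6 → 2-byte form CA A6 at offsets 1–2.
U+F282 → 3-byte form EF 8A 82 at offsets 3–5.
Offset 4 falls in char 3's range; it's byte 2 of EF 8A 82 = 0x8A.

0x8A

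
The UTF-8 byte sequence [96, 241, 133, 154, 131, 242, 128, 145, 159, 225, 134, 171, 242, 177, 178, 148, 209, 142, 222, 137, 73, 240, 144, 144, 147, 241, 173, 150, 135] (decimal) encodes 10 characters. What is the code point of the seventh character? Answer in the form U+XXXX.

Offset 0: leading byte 0x60 = 01100000 → 1-byte char #1 = 60.
Offset 1: leading byte 0xF1 = 11110001 → 4-byte char #2 = F1 85 9A 83.
Offset 5: leading byte 0xF2 = 11110010 → 4-byte char #3 = F2 80 91 9F.
Offset 9: leading byte 0xE1 = 11100001 → 3-byte char #4 = E1 86 AB.
Offset 12: leading byte 0xF2 = 11110010 → 4-byte char #5 = F2 B1 B2 94.
Offset 16: leading byte 0xD1 = 11010001 → 2-byte char #6 = D1 8E.
Offset 18: leading byte 0xDE = 11011110 → 2-byte char #7 = DE 89.
Leading byte 0xDE = 11011110 matches 110xxxxx → 2-byte sequence.
Byte 1: 0xDE = 11011110, payload 11110 (5 bits).
Byte 2: 0x89 = 10001001 (10xxxxxx ✓), payload 001001.
Concatenate: 11110001001 = 0x789 (11 bits → U+0789).

U+0789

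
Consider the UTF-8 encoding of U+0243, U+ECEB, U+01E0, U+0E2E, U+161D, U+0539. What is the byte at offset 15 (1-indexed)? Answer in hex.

1-indexed offset 15 is 0-indexed offset 14.
U+0243 → 2-byte form C9 83 at offsets 0–1.
U+ECEB → 3-byte form EE B3 AB at offsets 2–4.
U+01E0 → 2-byte form C7 A0 at offsets 5–6.
U+0E2E → 3-byte form E0 B8 AE at offsets 7–9.
U+161D → 3-byte form E1 98 9D at offsets 10–12.
U+0539 → 2-byte form D4 B9 at offsets 13–14.
Offset 14 falls in char 6's range; it's byte 2 of D4 B9 = 0xB9.

0xB9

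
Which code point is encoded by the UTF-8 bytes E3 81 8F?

U+304F

Leading byte 0xE3 = 11100011 matches 1110xxxx → 3-byte sequence.
Byte 1: 0xE3 = 11100011, payload 0011 (4 bits).
Byte 2: 0x81 = 10000001 (10xxxxxx ✓), payload 000001.
Byte 3: 0x8F = 10001111 (10xxxxxx ✓), payload 001111.
Concatenate: 0011000001001111 = 0x304F (16 bits → U+304F).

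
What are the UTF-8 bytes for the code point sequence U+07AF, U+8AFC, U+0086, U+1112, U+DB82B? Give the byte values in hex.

DE AF E8 AB BC C2 86 E1 84 92 F3 9B A0 AB

U+07AF: 2-byte form → DE AF.
U+8AFC: 3-byte form → E8 AB BC.
U+0086: 2-byte form → C2 86.
U+1112: 3-byte form → E1 84 92.
U+DB82B: 4-byte form → F3 9B A0 AB.
Concatenated (14 bytes): DE AF E8 AB BC C2 86 E1 84 92 F3 9B A0 AB.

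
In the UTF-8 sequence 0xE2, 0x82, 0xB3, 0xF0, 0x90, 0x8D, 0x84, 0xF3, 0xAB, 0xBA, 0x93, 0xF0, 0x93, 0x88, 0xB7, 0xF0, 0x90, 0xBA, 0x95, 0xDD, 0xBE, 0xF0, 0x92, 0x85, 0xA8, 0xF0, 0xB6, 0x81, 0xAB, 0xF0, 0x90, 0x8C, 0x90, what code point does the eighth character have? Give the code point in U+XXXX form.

U+3606B

Offset 0: leading byte 0xE2 = 11100010 → 3-byte char #1 = E2 82 B3.
Offset 3: leading byte 0xF0 = 11110000 → 4-byte char #2 = F0 90 8D 84.
Offset 7: leading byte 0xF3 = 11110011 → 4-byte char #3 = F3 AB BA 93.
Offset 11: leading byte 0xF0 = 11110000 → 4-byte char #4 = F0 93 88 B7.
Offset 15: leading byte 0xF0 = 11110000 → 4-byte char #5 = F0 90 BA 95.
Offset 19: leading byte 0xDD = 11011101 → 2-byte char #6 = DD BE.
Offset 21: leading byte 0xF0 = 11110000 → 4-byte char #7 = F0 92 85 A8.
Offset 25: leading byte 0xF0 = 11110000 → 4-byte char #8 = F0 B6 81 AB.
Leading byte 0xF0 = 11110000 matches 11110xxx → 4-byte sequence.
Byte 1: 0xF0 = 11110000, payload 000 (3 bits).
Byte 2: 0xB6 = 10110110 (10xxxxxx ✓), payload 110110.
Byte 3: 0x81 = 10000001 (10xxxxxx ✓), payload 000001.
Byte 4: 0xAB = 10101011 (10xxxxxx ✓), payload 101011.
Concatenate: 000110110000001101011 = 0x3606B (21 bits → U+3606B).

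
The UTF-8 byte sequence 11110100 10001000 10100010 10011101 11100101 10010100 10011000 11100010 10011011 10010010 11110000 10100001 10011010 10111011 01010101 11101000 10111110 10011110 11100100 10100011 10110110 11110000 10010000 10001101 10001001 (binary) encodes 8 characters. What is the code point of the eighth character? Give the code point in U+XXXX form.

Offset 0: leading byte 0xF4 = 11110100 → 4-byte char #1 = F4 88 A2 9D.
Offset 4: leading byte 0xE5 = 11100101 → 3-byte char #2 = E5 94 98.
Offset 7: leading byte 0xE2 = 11100010 → 3-byte char #3 = E2 9B 92.
Offset 10: leading byte 0xF0 = 11110000 → 4-byte char #4 = F0 A1 9A BB.
Offset 14: leading byte 0x55 = 01010101 → 1-byte char #5 = 55.
Offset 15: leading byte 0xE8 = 11101000 → 3-byte char #6 = E8 BE 9E.
Offset 18: leading byte 0xE4 = 11100100 → 3-byte char #7 = E4 A3 B6.
Offset 21: leading byte 0xF0 = 11110000 → 4-byte char #8 = F0 90 8D 89.
Leading byte 0xF0 = 11110000 matches 11110xxx → 4-byte sequence.
Byte 1: 0xF0 = 11110000, payload 000 (3 bits).
Byte 2: 0x90 = 10010000 (10xxxxxx ✓), payload 010000.
Byte 3: 0x8D = 10001101 (10xxxxxx ✓), payload 001101.
Byte 4: 0x89 = 10001001 (10xxxxxx ✓), payload 001001.
Concatenate: 000010000001101001001 = 0x10349 (21 bits → U+10349).

U+10349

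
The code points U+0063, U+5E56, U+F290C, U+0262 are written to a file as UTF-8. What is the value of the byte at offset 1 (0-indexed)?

0xE5

U+0063 → 1-byte form 63 at offsets 0–0.
U+5E56 → 3-byte form E5 B9 96 at offsets 1–3.
Offset 1 falls in char 2's range; it's byte 1 of E5 B9 96 = 0xE5.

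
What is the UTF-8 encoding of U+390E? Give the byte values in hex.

E3 A4 8E

U+390E = 0x390E = 14606 decimal. In range U+0800–U+FFFF → 3-byte form: 1110xxxx 10xxxxxx 10xxxxxx.
Binary (16 bits): 0011100100001110.
Split 4+6+6: 0011 | 100100 | 001110.
Byte 1: 11100011 = 0xE3.
Byte 2: 10100100 = 0xA4.
Byte 3: 10001110 = 0x8E.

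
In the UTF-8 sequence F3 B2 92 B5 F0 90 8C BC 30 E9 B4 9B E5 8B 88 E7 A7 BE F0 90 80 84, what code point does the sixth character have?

Offset 0: leading byte 0xF3 = 11110011 → 4-byte char #1 = F3 B2 92 B5.
Offset 4: leading byte 0xF0 = 11110000 → 4-byte char #2 = F0 90 8C BC.
Offset 8: leading byte 0x30 = 00110000 → 1-byte char #3 = 30.
Offset 9: leading byte 0xE9 = 11101001 → 3-byte char #4 = E9 B4 9B.
Offset 12: leading byte 0xE5 = 11100101 → 3-byte char #5 = E5 8B 88.
Offset 15: leading byte 0xE7 = 11100111 → 3-byte char #6 = E7 A7 BE.
Leading byte 0xE7 = 11100111 matches 1110xxxx → 3-byte sequence.
Byte 1: 0xE7 = 11100111, payload 0111 (4 bits).
Byte 2: 0xA7 = 10100111 (10xxxxxx ✓), payload 100111.
Byte 3: 0xBE = 10111110 (10xxxxxx ✓), payload 111110.
Concatenate: 0111100111111110 = 0x79FE (16 bits → U+79FE).

U+79FE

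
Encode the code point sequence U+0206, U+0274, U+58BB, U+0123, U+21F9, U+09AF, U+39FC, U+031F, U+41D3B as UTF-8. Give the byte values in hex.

C8 86 C9 B4 E5 A2 BB C4 A3 E2 87 B9 E0 A6 AF E3 A7 BC CC 9F F1 81 B4 BB

U+0206: 2-byte form → C8 86.
U+0274: 2-byte form → C9 B4.
U+58BB: 3-byte form → E5 A2 BB.
U+0123: 2-byte form → C4 A3.
U+21F9: 3-byte form → E2 87 B9.
U+09AF: 3-byte form → E0 A6 AF.
U+39FC: 3-byte form → E3 A7 BC.
U+031F: 2-byte form → CC 9F.
U+41D3B: 4-byte form → F1 81 B4 BB.
Concatenated (24 bytes): C8 86 C9 B4 E5 A2 BB C4 A3 E2 87 B9 E0 A6 AF E3 A7 BC CC 9F F1 81 B4 BB.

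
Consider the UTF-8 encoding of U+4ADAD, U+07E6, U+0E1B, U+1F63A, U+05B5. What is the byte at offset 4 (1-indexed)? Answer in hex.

0xAD

1-indexed offset 4 is 0-indexed offset 3.
U+4ADAD → 4-byte form F1 8A B6 AD at offsets 0–3.
Offset 3 falls in char 1's range; it's byte 4 of F1 8A B6 AD = 0xAD.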